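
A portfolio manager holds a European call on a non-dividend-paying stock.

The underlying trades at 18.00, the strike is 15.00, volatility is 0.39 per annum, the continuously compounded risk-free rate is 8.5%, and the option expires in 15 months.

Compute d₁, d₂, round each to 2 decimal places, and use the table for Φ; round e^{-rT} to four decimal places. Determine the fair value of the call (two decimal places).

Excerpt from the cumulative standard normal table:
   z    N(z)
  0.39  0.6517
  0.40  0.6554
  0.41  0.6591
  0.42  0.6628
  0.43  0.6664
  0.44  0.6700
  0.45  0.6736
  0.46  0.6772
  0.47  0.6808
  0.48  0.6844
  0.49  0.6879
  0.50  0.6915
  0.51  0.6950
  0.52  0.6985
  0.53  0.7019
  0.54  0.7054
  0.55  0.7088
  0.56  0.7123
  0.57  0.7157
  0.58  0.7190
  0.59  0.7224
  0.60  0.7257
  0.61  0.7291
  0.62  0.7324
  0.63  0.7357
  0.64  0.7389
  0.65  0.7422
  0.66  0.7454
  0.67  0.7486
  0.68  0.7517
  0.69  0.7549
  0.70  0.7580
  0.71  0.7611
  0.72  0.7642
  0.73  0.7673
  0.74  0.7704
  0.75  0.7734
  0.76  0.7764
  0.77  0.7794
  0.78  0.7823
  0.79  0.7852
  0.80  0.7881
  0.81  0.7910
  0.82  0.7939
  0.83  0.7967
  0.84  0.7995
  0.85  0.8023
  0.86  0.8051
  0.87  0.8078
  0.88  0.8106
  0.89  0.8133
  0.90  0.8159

5.55

σ√T = 0.39 × 1.1180 = 0.4360
d₁ = [ln(18/15) + (0.085 + ½·0.39²)·1.25] / (σ√T) = (0.1823 + 0.2013) / 0.4360 = 0.8798 → 0.88
d₂ = 0.8798 − 0.4360 = 0.4438 → 0.44
e^(−rT) = e^(−0.085·1.25) = 0.8992
N(d₁) = N(0.88) = 0.8106;  N(d₂) = N(0.44) = 0.6700
C = 18·0.8106 − 15·0.8992·0.6700 = 14.5908 − 9.0370 = 5.5538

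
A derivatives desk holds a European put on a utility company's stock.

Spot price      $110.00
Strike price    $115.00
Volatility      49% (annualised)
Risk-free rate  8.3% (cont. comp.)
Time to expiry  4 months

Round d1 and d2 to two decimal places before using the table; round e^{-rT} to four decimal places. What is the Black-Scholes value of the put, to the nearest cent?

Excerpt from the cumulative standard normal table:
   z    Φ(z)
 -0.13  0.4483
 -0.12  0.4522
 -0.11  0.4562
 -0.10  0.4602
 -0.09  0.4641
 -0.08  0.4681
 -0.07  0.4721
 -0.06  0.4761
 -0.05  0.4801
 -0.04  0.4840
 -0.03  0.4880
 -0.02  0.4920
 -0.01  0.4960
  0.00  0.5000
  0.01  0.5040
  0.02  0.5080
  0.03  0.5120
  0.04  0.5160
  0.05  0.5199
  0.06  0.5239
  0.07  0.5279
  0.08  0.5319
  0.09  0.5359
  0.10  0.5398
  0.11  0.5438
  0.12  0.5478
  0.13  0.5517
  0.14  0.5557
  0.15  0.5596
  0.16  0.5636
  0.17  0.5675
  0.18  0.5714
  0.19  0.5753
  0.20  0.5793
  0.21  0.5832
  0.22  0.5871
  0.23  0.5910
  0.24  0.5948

σ√T = 0.49 × 0.5774 = 0.2829
d₁ = [ln(110/115) + (0.083 + ½·0.49²)·0.3333] / (σ√T) = (-0.0445 + 0.0677) / 0.2829 = 0.0821 ≈ 0.08
d₂ = 0.0821 − 0.2829 = -0.2008 ≈ -0.20
e^(−rT) = e^(−0.083·0.3333) = 0.9727
P = 115·0.9727·N(0.20) − 110·N(-0.08) = 115·0.9727·0.5793 − 110·0.4681 = 64.8008 − 51.4910 = 13.3098

$13.31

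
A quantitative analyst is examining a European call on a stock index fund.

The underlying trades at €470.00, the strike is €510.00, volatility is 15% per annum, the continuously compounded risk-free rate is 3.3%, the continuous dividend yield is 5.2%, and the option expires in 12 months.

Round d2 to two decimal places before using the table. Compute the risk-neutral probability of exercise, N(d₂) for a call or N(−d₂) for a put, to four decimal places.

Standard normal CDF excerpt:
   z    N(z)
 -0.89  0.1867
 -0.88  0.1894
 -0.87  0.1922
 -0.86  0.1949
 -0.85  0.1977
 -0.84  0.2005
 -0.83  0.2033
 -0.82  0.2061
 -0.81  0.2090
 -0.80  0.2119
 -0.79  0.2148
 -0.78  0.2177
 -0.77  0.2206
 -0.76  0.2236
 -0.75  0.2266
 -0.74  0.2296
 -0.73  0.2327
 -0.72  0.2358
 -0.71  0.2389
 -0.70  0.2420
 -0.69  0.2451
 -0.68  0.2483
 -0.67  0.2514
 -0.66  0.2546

σ√T = 0.15 × 1.0000 = 0.1500
d₁ = [ln(470/510) + (0.033 − 0.052 + 0.15²/2)·1] / 0.1500 = [-0.0817 − 0.0077] / 0.1500 = -0.5962 ⇒ -0.60
d₂ = d₁ − σ√T = -0.5962 − 0.1500 = -0.7462 ⇒ -0.75
Risk-neutral Pr[S_T > K] = N(d₂) = N(-0.75) = 0.2266

0.2266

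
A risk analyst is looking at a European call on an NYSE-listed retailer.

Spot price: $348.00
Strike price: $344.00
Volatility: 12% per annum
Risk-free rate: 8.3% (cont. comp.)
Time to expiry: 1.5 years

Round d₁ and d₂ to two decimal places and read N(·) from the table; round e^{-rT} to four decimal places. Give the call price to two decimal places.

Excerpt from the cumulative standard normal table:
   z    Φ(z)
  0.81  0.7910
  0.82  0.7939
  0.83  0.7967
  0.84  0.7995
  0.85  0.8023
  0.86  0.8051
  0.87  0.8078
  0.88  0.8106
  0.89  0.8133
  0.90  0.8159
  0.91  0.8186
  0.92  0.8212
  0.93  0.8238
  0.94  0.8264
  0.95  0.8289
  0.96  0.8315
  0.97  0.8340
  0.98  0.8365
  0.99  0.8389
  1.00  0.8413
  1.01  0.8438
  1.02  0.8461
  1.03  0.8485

T = 1.5;  σ√T = 0.1470
d₁ = [ln(348/344) + (0.083 + 0.12²/2)·1.5] / 0.1470 = [0.0116 + 0.1353] / 0.1470 = 0.9993 ⇒ 1.00
d₂ = d₁ − σ√T = 0.9993 − 0.1470 = 0.8523 ⇒ 0.85
exp(−rT) = exp(−0.083·1.5) = 0.8829
N(d₁) = N(1.00) = 0.8413;  N(d₂) = N(0.85) = 0.8023
C = 348·0.8413 − 344·0.8829·0.8023 = 292.7724 − 243.6726 = 49.0998

$49.10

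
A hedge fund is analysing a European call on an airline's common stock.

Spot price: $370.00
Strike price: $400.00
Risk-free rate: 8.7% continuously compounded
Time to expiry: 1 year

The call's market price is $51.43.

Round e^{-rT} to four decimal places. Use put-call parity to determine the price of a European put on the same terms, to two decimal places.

$48.11

exp(−rT) = exp(−0.087·1) = 0.9167
Put-call parity: C − P = S − K·e^(−rT) = 370 − 400·0.9167 = 370 − 366.6800 = 3.3200
P = C − (C − P) = 51.43 − (3.3200) = 48.1100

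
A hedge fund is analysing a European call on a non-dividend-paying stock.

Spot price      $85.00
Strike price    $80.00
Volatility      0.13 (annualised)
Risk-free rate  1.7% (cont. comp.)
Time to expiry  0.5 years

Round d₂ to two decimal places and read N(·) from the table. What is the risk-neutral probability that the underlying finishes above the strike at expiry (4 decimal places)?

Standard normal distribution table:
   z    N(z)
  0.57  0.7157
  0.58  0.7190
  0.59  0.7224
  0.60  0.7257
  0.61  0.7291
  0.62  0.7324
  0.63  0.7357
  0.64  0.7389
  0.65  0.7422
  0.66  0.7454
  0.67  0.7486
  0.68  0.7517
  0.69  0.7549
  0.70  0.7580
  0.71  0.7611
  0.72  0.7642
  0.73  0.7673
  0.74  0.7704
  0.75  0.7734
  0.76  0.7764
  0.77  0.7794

T = 0.5;  σ√T = 0.0919
ln(S/K) + (r + σ²/2)T = ln(85/80) + (0.017 + 0.13²/2)·0.5 = 0.0606 + 0.0127 = 0.0733
d₁ = 0.0733 / 0.0919 = 0.7979 → 0.80
d₂ = d₁ − σ√T = 0.7979 − 0.0919 = 0.7060 → 0.71
Pr(exercise) under Q = N(d₂) = 0.7611

0.7611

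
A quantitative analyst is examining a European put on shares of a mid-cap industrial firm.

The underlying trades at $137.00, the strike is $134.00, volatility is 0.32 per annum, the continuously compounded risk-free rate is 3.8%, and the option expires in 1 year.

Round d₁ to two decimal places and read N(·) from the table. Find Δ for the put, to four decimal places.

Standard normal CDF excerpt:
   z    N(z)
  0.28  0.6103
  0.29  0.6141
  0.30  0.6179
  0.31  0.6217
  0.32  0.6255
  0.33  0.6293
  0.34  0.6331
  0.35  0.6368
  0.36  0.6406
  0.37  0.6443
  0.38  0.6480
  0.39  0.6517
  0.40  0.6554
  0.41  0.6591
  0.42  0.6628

σ√T = 0.32·√1 = 0.3200
ln(S/K) + (r + σ²/2)T = ln(137/134) + (0.038 + 0.32²/2)·1 = 0.0221 + 0.0892 = 0.1113
d₁ = 0.1113 / 0.3200 = 0.3479 ≈ 0.35
N(d₁) = N(0.35) = 0.6368
Δ_put = N(d₁) − 1 = 0.6368 − 1 = -0.3632

-0.3632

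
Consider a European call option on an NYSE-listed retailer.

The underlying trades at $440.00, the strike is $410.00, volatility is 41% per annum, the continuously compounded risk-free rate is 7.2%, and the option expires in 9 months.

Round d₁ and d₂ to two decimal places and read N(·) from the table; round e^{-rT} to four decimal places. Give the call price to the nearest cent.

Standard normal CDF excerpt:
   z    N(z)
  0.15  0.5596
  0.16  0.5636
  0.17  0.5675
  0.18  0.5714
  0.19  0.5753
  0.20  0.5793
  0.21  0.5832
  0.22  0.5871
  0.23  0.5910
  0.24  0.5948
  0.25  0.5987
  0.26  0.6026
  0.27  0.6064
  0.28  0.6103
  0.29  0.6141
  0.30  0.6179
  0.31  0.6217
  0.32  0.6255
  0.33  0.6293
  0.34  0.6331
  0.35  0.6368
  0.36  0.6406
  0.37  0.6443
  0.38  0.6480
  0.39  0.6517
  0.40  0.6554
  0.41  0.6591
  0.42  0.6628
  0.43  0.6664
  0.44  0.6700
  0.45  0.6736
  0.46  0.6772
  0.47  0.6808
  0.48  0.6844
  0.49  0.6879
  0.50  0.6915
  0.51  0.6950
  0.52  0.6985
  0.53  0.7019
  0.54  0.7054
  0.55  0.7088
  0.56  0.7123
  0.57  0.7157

$88.40

σ√T = 0.41·√0.75 = 0.3551
d₁ = [ln(440/410) + (0.072 + 0.41²/2)·0.75] / 0.3551 = [0.0706 + 0.1170] / 0.3551 = 0.5285 which rounds to 0.53
d₂ = d₁ − σ√T = 0.5285 − 0.3551 = 0.1734 which rounds to 0.17
exp(−rT) = exp(−0.072·0.75) = 0.9474
N(d₁) = N(0.53) = 0.7019;  N(d₂) = N(0.17) = 0.5675
C = 440·0.7019 − 410·0.9474·0.5675 = 308.8360 − 220.4363 = 88.3997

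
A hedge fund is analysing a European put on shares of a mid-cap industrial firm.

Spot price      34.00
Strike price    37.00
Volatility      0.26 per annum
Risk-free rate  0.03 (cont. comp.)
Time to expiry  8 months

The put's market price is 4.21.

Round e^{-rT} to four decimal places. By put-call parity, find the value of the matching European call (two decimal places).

1.94

e^(−rT) = e^(−0.03·0.6667) = 0.9802
Put-call parity: C − P = S − K·e^(−rT) = 34 − 37·0.9802 = 34 − 36.2674 = -2.2674
C = P + (C − P) = 4.21 + (-2.2674) = 1.9426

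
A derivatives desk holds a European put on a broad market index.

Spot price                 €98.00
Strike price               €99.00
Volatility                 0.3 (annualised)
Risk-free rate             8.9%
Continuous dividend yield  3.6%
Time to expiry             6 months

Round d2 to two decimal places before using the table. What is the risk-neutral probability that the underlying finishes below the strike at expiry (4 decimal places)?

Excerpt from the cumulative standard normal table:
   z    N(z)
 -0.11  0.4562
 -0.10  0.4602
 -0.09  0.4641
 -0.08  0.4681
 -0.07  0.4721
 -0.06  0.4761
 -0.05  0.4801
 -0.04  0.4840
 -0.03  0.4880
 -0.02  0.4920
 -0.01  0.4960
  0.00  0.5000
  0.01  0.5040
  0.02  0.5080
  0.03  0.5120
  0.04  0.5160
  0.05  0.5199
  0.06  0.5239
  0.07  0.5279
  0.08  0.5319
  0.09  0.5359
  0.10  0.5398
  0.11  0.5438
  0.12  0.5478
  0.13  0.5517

σ√T = 0.3·√0.5 = 0.2121
d₁ = [ln(98/99) + (0.089 − 0.036 + ½·0.3²)·0.5] / (σ√T) = (-0.0102 + 0.0490) / 0.2121 = 0.1831 which rounds to 0.18
d₂ = 0.1831 − 0.2121 = -0.0290 which rounds to -0.03
Risk-neutral Pr[S_T < K] = N(−d₂) = N(0.03) = 0.5120

0.5120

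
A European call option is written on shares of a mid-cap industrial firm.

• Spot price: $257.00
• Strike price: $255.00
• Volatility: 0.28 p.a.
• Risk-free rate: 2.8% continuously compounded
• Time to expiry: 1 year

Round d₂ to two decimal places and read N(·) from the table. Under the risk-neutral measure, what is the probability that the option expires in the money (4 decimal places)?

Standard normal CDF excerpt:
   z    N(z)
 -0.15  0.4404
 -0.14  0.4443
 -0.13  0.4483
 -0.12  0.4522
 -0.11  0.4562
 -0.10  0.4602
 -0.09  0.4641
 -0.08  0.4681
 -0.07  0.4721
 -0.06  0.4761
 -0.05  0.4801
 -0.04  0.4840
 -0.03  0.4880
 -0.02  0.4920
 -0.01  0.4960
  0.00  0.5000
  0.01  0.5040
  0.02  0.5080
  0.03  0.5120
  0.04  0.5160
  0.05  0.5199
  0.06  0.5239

σ√T = 0.28 × 1.0000 = 0.2800
d₁ = [ln(257/255) + (0.028 + ½·0.28²)·1] / (σ√T) = (0.0078 + 0.0672) / 0.2800 = 0.2679 ≈ 0.27
d₂ = 0.2679 − 0.2800 = -0.0121 ≈ -0.01
Pr(exercise) under Q = N(d₂) = 0.4960

0.4960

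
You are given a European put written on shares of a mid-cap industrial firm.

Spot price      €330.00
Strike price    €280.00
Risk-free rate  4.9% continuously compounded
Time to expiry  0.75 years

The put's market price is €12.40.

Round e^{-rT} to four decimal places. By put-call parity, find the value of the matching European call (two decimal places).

€72.51

e^(−rT) = e^(−0.049·0.75) = 0.9639
Put-call parity: C − P = S − K·e^(−rT) = 330 − 280·0.9639 = 330 − 269.8920 = 60.1080
C = P + (C − P) = 12.40 + (60.1080) = 72.5080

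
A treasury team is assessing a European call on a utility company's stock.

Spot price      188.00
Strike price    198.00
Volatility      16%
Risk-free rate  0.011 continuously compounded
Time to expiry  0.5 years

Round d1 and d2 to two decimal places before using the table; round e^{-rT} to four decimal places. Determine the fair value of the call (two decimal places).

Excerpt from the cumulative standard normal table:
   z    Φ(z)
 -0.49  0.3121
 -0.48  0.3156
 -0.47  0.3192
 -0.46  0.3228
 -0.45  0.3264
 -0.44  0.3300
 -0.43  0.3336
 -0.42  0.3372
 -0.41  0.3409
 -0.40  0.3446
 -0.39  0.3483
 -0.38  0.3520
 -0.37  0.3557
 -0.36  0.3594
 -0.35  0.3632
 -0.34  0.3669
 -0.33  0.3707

5.43

T = 0.5;  σ√T = 0.1131
d₁ = [ln(188/198) + (0.011 + 0.16²/2)·0.5] / 0.1131 = [-0.0518 + 0.0119] / 0.1131 = -0.3529 → -0.35
d₂ = d₁ − σ√T = -0.3529 − 0.1131 = -0.4660 → -0.47
exp(−rT) = exp(−0.011·0.5) = 0.9945
C = 188·N(-0.35) − 198·0.9945·N(-0.47) = 188·0.3632 − 198·0.9945·0.3192 = 68.2816 − 62.8540 = 5.4276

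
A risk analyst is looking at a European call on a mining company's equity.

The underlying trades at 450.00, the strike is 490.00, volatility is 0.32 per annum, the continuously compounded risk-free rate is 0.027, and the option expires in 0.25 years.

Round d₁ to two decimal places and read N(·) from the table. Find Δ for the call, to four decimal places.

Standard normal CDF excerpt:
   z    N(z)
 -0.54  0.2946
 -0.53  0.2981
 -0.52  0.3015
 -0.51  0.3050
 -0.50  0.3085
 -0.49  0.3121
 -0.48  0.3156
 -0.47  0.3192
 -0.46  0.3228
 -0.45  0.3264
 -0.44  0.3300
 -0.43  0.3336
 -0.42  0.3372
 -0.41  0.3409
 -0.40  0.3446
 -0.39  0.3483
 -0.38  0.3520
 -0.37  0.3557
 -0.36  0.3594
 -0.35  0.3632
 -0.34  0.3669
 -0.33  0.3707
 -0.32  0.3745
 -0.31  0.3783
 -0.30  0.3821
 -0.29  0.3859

T = 0.25;  σ√T = 0.1600
ln(S/K) + (r + σ²/2)T = ln(450/490) + (0.027 + 0.32²/2)·0.25 = -0.0852 + 0.0196 = -0.0656
d₁ = -0.0656 / 0.1600 = -0.4100 → -0.41
N(d₁) = N(-0.41) = 0.3409
Δ_call = N(d₁) = 0.3409

0.3409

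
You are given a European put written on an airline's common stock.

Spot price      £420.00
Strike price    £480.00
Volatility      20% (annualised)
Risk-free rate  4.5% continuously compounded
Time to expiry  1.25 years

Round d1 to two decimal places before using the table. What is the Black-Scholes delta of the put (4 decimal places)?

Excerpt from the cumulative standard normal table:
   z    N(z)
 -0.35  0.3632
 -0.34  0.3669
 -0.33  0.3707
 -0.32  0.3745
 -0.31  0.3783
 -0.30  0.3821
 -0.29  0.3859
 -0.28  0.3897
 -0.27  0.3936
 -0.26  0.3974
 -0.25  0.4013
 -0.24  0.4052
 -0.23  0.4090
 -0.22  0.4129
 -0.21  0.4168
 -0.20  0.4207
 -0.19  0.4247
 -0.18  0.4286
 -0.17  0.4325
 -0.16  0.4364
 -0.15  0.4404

-0.5910

σ√T = 0.2·√1.25 = 0.2236
d₁ = [ln(420/480) + (0.045 + 0.2²/2)·1.25] / 0.2236 = [-0.1335 + 0.0813] / 0.2236 = -0.2338 ⇒ -0.23
N(d₁) = N(-0.23) = 0.4090
Δ_put = N(d₁) − 1 = 0.4090 − 1 = -0.5910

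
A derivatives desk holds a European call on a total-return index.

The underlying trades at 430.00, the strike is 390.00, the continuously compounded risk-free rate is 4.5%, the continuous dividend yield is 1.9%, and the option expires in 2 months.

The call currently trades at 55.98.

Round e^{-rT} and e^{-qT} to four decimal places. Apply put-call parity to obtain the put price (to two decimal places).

exp(−qT) = exp(−0.019·0.1667) = 0.9968;  exp(−rT) = exp(−0.045·0.1667) = 0.9925
Put-call parity: C − P = S·e^(−qT) − K·e^(−rT) = 430·0.9968 − 390·0.9925 = 428.6240 − 387.0750 = 41.5490
P = C − (C − P) = 55.98 − (41.5490) = 14.4310

14.43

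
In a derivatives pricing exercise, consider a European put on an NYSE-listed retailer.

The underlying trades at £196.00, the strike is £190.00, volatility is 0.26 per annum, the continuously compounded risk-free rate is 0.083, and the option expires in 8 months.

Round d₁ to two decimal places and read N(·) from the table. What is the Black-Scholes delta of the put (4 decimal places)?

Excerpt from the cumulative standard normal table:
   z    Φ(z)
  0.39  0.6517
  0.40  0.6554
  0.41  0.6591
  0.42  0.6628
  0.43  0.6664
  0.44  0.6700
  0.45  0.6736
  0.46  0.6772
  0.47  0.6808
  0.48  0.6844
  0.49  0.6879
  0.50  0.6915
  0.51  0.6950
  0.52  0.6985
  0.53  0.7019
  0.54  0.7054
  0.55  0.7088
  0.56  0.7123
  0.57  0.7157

T = 0.6667;  σ√T = 0.2123
ln(S/K) + (r + σ²/2)T = ln(196/190) + (0.083 + 0.26²/2)·0.6667 = 0.0311 + 0.0779 = 0.1090
d₁ = 0.1090 / 0.2123 = 0.5132 ≈ 0.51
N(d₁) = N(0.51) = 0.6950
Δ_put = N(d₁) − 1 = 0.6950 − 1 = -0.3050

-0.3050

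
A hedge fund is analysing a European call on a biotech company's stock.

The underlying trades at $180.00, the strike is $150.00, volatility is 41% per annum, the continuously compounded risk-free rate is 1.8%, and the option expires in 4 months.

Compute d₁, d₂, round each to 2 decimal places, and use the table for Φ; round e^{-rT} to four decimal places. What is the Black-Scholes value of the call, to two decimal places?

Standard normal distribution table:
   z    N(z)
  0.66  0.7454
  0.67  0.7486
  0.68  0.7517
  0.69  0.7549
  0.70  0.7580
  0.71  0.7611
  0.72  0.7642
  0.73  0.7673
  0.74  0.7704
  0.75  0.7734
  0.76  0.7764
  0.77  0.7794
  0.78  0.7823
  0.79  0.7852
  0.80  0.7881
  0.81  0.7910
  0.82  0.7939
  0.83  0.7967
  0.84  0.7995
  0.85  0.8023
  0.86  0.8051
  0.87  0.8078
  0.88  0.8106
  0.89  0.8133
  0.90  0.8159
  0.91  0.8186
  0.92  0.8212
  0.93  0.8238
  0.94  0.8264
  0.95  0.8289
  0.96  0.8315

σ√T = 0.41 × 0.5774 = 0.2367
d₁ = [ln(180/150) + (0.018 + 0.41²/2)·0.3333] / 0.2367 = [0.1823 + 0.0340] / 0.2367 = 0.9139 ≈ 0.91
d₂ = d₁ − σ√T = 0.9139 − 0.2367 = 0.6772 ≈ 0.68
exp(−rT) = exp(−0.018·0.3333) = 0.9940
C = 180·N(0.91) − 150·0.9940·N(0.68) = 180·0.8186 − 150·0.9940·0.7517 = 147.3480 − 112.0785 = 35.2695

$35.27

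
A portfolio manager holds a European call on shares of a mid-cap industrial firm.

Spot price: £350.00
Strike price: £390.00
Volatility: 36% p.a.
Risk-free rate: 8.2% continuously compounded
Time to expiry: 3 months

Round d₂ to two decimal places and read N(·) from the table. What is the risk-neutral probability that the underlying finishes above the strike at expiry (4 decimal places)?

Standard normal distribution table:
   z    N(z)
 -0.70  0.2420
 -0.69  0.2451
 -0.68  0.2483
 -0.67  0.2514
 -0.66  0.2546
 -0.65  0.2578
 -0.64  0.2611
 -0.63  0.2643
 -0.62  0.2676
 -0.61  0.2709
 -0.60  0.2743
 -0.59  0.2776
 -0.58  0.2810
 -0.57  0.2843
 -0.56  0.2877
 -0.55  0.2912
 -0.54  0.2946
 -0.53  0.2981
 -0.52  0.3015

0.2810

σ√T = 0.36 × 0.5000 = 0.1800
d₁ = [ln(350/390) + (0.082 + 0.36²/2)·0.25] / 0.1800 = [-0.1082 + 0.0367] / 0.1800 = -0.3973 ⇒ -0.40
d₂ = d₁ − σ√T = -0.3973 − 0.1800 = -0.5773 ⇒ -0.58
Risk-neutral Pr[S_T > K] = N(d₂) = N(-0.58) = 0.2810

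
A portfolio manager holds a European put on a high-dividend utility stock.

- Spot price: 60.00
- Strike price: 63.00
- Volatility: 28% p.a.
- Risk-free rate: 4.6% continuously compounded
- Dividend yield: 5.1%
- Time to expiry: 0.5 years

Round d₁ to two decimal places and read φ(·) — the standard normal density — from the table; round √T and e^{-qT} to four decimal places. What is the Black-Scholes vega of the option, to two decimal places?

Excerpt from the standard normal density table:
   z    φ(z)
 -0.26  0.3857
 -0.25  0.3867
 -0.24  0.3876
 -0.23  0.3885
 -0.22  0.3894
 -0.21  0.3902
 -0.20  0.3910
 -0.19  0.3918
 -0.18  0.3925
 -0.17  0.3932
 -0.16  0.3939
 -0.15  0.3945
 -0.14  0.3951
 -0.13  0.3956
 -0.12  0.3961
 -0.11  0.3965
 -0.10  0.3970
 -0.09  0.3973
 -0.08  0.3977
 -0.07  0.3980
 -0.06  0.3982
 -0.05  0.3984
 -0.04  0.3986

16.29

σ√T = 0.28·√0.5 = 0.1980
ln(S/K) + (r − q + σ²/2)T = ln(60/63) + (0.046 − 0.051 + 0.28²/2)·0.5 = -0.0488 + 0.0171 = -0.0317
d₁ = -0.0317 / 0.1980 = -0.1601 ⇒ -0.16
√T = √0.5 = 0.7071
φ(d₁) = φ(-0.16) = 0.3939
e^(−qT) = e^(−0.051·0.5) = 0.9748
vega = S·e^(−qT)·φ(d₁)·√T = 60·0.9748·0.3939·0.7071 = 16.2905
(Call and put vega coincide under Black-Scholes.)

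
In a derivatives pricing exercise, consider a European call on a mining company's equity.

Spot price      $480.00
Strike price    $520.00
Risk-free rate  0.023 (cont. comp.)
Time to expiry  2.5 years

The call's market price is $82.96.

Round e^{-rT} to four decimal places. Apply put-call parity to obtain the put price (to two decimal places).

$93.89

exp(−rT) = exp(−0.023·2.5) = 0.9441
Put-call parity: C − P = S − K·e^(−rT) = 480 − 520·0.9441 = 480 − 490.9320 = -10.9320
P = C − (C − P) = 82.96 − (-10.9320) = 93.8920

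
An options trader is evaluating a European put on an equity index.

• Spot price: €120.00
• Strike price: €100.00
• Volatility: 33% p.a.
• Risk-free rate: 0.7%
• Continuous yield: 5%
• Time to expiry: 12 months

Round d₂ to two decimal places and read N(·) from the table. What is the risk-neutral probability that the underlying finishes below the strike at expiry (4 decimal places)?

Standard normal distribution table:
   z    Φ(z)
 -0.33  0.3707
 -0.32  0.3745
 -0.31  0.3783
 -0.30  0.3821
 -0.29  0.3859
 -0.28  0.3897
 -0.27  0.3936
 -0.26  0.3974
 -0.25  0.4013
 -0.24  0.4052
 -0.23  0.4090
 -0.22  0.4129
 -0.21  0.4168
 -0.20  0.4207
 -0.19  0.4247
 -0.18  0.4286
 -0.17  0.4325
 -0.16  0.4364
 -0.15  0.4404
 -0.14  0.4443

σ√T = 0.33·√1 = 0.3300
ln(S/K) + (r − q + σ²/2)T = ln(120/100) + (0.007 − 0.05 + 0.33²/2)·1 = 0.1823 + 0.0115 = 0.1938
d₁ = 0.1938 / 0.3300 = 0.5872 → 0.59
d₂ = d₁ − σ√T = 0.5872 − 0.3300 = 0.2572 → 0.26
Risk-neutral Pr[S_T < K] = N(−d₂) = N(-0.26) = 0.3974

0.3974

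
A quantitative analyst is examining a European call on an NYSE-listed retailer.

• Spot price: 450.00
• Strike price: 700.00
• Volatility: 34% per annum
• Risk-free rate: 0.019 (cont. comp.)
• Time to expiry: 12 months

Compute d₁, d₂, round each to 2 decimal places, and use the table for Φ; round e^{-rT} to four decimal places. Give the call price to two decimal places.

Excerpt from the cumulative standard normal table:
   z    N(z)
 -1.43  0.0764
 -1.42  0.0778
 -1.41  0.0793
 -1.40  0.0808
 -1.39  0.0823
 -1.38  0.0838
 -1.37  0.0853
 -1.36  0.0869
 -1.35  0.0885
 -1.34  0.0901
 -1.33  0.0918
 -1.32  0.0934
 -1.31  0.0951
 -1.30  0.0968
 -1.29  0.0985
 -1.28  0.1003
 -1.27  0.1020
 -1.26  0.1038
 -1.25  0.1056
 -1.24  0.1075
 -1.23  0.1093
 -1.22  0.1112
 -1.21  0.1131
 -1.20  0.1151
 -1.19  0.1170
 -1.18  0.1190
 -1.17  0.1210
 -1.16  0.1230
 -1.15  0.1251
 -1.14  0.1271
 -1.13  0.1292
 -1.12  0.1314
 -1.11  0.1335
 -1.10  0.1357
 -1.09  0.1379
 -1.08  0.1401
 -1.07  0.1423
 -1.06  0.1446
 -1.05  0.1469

σ√T = 0.34·√1 = 0.3400
d₁ = [ln(450/700) + (0.019 + 0.34²/2)·1] / 0.3400 = [-0.4418 + 0.0768] / 0.3400 = -1.0736 ⇒ -1.07
d₂ = d₁ − σ√T = -1.0736 − 0.3400 = -1.4136 ⇒ -1.41
exp(−rT) = exp(−0.019·1) = 0.9812
N(d₁) = N(-1.07) = 0.1423;  N(d₂) = N(-1.41) = 0.0793
C = 450·0.1423 − 700·0.9812·0.0793 = 64.0350 − 54.4664 = 9.5686

9.57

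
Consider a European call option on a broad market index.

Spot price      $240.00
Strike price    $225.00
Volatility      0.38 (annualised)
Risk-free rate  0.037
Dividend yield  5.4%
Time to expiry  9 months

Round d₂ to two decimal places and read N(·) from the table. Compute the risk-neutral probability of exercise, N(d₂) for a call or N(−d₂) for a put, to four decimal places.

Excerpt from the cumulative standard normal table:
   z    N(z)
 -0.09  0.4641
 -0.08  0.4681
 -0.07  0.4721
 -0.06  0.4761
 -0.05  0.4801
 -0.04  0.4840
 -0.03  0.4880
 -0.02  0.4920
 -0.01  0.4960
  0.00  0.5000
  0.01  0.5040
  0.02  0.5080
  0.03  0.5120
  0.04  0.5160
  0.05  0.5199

0.4960

σ√T = 0.38·√0.75 = 0.3291
d₁ = [ln(240/225) + (0.037 − 0.054 + 0.38²/2)·0.75] / 0.3291 = [0.0645 + 0.0414] / 0.3291 = 0.3219 ⇒ 0.32
d₂ = d₁ − σ√T = 0.3219 − 0.3291 = -0.0072 ⇒ -0.01
Risk-neutral Pr[S_T > K] = N(d₂) = N(-0.01) = 0.4960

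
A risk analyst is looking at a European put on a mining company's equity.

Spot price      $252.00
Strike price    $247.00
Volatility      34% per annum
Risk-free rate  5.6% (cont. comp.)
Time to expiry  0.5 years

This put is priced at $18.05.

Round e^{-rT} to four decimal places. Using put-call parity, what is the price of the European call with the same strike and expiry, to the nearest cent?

$29.87

e^(−rT) = e^(−0.056·0.5) = 0.9724
Put-call parity: C − P = S − K·e^(−rT) = 252 − 247·0.9724 = 252 − 240.1828 = 11.8172
C = P + (C − P) = 18.05 + (11.8172) = 29.8672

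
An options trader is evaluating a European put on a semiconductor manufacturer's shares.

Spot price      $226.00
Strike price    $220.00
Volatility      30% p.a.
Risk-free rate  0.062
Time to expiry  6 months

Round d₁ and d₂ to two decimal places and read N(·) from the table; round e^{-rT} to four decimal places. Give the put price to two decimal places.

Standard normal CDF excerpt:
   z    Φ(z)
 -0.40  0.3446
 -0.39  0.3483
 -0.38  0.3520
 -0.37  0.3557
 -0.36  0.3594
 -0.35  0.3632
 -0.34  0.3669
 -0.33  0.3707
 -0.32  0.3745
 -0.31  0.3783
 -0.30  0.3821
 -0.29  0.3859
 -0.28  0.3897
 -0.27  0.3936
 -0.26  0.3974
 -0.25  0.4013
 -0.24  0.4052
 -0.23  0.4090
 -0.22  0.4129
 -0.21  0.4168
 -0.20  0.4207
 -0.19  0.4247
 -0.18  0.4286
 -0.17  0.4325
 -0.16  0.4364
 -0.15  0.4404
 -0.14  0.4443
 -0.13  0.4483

σ√T = 0.3·√0.5 = 0.2121
d₁ = [ln(226/220) + (0.062 + 0.3²/2)·0.5] / 0.2121 = [0.0269 + 0.0535] / 0.2121 = 0.3790 ⇒ 0.38
d₂ = d₁ − σ√T = 0.3790 − 0.2121 = 0.1669 ⇒ 0.17
exp(−rT) = exp(−0.062·0.5) = 0.9695
P = 220·0.9695·N(-0.17) − 226·N(-0.38) = 220·0.9695·0.4325 − 226·0.3520 = 92.2479 − 79.5520 = 12.6959

$12.70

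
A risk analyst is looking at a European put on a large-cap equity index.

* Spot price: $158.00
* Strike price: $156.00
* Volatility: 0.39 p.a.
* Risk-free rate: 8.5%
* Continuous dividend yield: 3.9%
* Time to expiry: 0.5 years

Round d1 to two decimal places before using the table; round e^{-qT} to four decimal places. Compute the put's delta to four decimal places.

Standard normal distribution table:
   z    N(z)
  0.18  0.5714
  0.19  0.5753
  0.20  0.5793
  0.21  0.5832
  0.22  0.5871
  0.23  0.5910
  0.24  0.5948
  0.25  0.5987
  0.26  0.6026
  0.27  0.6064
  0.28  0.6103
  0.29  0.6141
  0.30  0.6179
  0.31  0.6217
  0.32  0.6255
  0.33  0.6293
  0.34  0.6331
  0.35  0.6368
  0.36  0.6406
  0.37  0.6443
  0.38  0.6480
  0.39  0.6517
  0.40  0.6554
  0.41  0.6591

T = 0.5;  σ√T = 0.2758
d₁ = [ln(158/156) + (0.085 − 0.039 + 0.39²/2)·0.5] / 0.2758 = [0.0127 + 0.0610] / 0.2758 = 0.2675 which rounds to 0.27
N(d₁) = N(0.27) = 0.6064
Δ_put = exp(−qT)·(N(d₁) − 1) = 0.9807·(0.6064 − 1) = -0.3860

-0.3860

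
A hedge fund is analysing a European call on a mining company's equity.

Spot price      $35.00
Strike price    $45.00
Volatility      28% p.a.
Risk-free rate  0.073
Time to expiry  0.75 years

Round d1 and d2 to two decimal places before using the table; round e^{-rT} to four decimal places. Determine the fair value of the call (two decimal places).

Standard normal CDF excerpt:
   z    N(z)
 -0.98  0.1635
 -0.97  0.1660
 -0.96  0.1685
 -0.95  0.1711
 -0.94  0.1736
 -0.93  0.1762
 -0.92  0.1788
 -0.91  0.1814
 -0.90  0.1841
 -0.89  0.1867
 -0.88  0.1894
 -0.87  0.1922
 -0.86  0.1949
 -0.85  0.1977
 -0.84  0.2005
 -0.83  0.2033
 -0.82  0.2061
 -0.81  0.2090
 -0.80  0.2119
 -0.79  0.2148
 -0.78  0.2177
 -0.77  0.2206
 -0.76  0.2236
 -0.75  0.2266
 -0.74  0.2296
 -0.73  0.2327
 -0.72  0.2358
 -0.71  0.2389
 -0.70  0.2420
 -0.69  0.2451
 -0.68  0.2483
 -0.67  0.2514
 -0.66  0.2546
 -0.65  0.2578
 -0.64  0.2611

$1.07

σ√T = 0.28 × 0.8660 = 0.2425
d₁ = [ln(35/45) + (0.073 + ½·0.28²)·0.75] / (σ√T) = (-0.2513 + 0.0842) / 0.2425 = -0.6894 ≈ -0.69
d₂ = -0.6894 − 0.2425 = -0.9319 ≈ -0.93
e^(−rT) = e^(−0.073·0.75) = 0.9467
N(d₁) = N(-0.69) = 0.2451;  N(d₂) = N(-0.93) = 0.1762
C = 35·0.2451 − 45·0.9467·0.1762 = 8.5785 − 7.5064 = 1.0721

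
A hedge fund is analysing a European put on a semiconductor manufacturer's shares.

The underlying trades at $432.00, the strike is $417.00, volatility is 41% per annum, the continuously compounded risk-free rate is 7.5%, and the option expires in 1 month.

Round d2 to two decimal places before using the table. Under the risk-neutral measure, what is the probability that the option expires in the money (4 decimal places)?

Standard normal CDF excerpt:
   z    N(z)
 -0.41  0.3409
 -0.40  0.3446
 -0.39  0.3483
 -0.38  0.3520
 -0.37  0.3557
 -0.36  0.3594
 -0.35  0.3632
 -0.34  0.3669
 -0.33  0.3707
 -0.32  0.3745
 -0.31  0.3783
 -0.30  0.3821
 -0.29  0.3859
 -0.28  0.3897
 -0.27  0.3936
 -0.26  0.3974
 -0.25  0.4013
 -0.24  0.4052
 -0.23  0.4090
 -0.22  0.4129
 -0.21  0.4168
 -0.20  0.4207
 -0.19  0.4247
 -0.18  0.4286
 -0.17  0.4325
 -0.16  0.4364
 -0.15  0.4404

σ√T = 0.41·√0.08333 = 0.1184
d₁ = [ln(432/417) + (0.075 + 0.41²/2)·0.08333] / 0.1184 = [0.0353 + 0.0133] / 0.1184 = 0.4106 which rounds to 0.41
d₂ = d₁ − σ√T = 0.4106 − 0.1184 = 0.2922 which rounds to 0.29
Risk-neutral Pr[S_T < K] = N(−d₂) = N(-0.29) = 0.3859

0.3859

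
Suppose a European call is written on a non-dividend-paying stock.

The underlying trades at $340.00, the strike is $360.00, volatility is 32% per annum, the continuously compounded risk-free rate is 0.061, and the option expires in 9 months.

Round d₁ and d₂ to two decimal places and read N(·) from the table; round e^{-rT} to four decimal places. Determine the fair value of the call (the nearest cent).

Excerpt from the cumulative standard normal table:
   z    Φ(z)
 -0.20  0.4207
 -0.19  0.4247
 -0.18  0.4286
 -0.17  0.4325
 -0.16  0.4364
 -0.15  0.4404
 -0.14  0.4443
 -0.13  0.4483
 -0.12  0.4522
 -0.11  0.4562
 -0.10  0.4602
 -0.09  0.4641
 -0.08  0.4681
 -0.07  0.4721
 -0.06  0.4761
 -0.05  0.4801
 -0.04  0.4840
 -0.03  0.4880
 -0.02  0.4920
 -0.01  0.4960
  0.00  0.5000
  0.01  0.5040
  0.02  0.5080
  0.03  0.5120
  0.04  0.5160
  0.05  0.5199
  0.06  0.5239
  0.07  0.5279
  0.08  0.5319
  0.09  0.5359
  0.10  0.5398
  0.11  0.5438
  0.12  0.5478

$36.13

T = 0.75;  σ√T = 0.2771
ln(S/K) + (r + σ²/2)T = ln(340/360) + (0.061 + 0.32²/2)·0.75 = -0.0572 + 0.0842 = 0.0270
d₁ = 0.0270 / 0.2771 = 0.0974 ≈ 0.10
d₂ = d₁ − σ√T = 0.0974 − 0.2771 = -0.1797 ≈ -0.18
exp(−rT) = exp(−0.061·0.75) = 0.9553
N(d₁) = N(0.10) = 0.5398;  N(d₂) = N(-0.18) = 0.4286
C = 340·0.5398 − 360·0.9553·0.4286 = 183.5320 − 147.3990 = 36.1330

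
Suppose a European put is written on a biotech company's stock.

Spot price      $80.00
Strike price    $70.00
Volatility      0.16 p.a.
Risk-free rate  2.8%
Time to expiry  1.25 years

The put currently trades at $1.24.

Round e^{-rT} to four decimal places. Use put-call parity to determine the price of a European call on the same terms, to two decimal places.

$13.65

exp(−rT) = exp(−0.028·1.25) = 0.9656
Put-call parity: C − P = S − K·e^(−rT) = 80 − 70·0.9656 = 80 − 67.5920 = 12.4080
C = P + (C − P) = 1.24 + (12.4080) = 13.6480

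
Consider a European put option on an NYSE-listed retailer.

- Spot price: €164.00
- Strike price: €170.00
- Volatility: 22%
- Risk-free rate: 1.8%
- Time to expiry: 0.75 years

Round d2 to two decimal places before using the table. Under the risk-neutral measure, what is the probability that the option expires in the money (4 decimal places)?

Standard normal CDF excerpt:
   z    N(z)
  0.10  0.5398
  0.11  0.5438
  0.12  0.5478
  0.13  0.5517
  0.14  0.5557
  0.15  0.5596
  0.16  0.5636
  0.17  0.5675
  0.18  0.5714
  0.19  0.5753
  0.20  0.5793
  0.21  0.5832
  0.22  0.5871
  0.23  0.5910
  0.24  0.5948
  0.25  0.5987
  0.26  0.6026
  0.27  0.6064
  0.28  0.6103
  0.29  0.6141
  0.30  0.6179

0.5832

σ√T = 0.22 × 0.8660 = 0.1905
d₁ = [ln(164/170) + (0.018 + 0.22²/2)·0.75] / 0.1905 = [-0.0359 + 0.0316] / 0.1905 = -0.0225 ⇒ -0.02
d₂ = d₁ − σ√T = -0.0225 − 0.1905 = -0.2130 ⇒ -0.21
Risk-neutral Pr[S_T < K] = N(−d₂) = N(0.21) = 0.5832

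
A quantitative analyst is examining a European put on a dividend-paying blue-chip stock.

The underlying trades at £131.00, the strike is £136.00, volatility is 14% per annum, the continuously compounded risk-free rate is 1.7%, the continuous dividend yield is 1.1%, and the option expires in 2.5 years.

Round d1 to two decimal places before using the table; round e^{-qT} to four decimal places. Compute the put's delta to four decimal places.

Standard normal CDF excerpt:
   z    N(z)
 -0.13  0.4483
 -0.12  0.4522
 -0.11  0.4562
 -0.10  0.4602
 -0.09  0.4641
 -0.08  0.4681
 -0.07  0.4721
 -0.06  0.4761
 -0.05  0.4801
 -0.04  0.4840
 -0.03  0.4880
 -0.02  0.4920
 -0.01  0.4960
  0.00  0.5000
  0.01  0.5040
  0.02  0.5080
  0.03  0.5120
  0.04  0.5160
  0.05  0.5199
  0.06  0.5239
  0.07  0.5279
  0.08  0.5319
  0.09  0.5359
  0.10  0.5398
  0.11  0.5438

-0.4826

σ√T = 0.14 × 1.5811 = 0.2214
d₁ = [ln(131/136) + (0.017 − 0.011 + ½·0.14²)·2.5] / (σ√T) = (-0.0375 + 0.0395) / 0.2214 = 0.0092 → 0.01
N(d₁) = N(0.01) = 0.5040
Δ_put = exp(−qT)·(N(d₁) − 1) = 0.9729·(0.5040 − 1) = -0.4826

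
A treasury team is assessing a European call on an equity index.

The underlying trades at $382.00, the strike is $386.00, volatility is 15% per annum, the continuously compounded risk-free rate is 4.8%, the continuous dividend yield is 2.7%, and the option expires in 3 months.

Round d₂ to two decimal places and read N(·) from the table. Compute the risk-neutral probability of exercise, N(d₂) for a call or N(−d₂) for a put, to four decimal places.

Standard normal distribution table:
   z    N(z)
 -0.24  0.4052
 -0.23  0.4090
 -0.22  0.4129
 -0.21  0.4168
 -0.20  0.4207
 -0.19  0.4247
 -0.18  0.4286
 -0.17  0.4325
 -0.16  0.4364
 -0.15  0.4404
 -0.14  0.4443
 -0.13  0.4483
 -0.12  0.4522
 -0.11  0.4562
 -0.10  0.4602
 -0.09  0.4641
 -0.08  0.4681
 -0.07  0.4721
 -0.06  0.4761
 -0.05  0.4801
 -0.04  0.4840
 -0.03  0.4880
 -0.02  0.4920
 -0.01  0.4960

0.4562

σ√T = 0.15·√0.25 = 0.0750
d₁ = [ln(382/386) + (0.048 − 0.027 + 0.15²/2)·0.25] / 0.0750 = [-0.0104 + 0.0081] / 0.0750 = -0.0314 → -0.03
d₂ = d₁ − σ√T = -0.0314 − 0.0750 = -0.1064 → -0.11
Pr(exercise) under Q = N(d₂) = 0.4562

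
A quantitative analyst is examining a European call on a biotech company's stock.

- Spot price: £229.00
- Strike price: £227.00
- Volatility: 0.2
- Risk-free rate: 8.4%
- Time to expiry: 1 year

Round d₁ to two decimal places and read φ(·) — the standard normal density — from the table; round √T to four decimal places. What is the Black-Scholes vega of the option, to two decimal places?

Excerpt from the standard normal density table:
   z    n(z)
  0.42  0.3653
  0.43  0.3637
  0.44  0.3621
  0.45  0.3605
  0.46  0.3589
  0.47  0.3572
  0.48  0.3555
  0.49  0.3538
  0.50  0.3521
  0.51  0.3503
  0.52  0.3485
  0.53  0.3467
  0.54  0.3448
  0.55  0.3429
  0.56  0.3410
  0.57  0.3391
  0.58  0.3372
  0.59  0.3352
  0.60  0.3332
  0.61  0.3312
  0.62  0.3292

σ√T = 0.2·√1 = 0.2000
d₁ = [ln(229/227) + (0.084 + 0.2²/2)·1] / 0.2000 = [0.0088 + 0.1040] / 0.2000 = 0.5639 ⇒ 0.56
√T = √1 = 1.0000
φ(d₁) = φ(0.56) = 0.3410
vega = S·φ(d₁)·√T = 229·0.3410·1.0000 = 78.0890
(Vega is the same for a European call and put with the same parameters.)

78.09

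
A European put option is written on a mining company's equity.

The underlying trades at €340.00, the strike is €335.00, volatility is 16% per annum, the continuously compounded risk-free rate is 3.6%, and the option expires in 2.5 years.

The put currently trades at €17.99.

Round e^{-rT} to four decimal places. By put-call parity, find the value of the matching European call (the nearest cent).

€51.83

e^(−rT) = e^(−0.036·2.5) = 0.9139
Put-call parity: C − P = S − K·e^(−rT) = 340 − 335·0.9139 = 340 − 306.1565 = 33.8435
C = P + (C − P) = 17.99 + (33.8435) = 51.8335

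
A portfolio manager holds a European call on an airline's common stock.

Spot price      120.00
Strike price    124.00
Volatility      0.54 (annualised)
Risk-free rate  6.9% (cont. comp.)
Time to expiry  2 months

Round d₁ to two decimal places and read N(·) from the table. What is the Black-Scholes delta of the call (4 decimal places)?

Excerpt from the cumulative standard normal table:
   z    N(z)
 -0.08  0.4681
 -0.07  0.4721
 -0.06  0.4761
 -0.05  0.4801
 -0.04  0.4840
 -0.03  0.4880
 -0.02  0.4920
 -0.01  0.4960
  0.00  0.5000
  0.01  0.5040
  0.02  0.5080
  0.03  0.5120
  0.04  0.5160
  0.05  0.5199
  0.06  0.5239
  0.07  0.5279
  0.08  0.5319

σ√T = 0.54·√0.1667 = 0.2205
d₁ = [ln(120/124) + (0.069 + 0.54²/2)·0.1667] / 0.2205 = [-0.0328 + 0.0358] / 0.2205 = 0.0137 ⇒ 0.01
N(d₁) = N(0.01) = 0.5040
Δ_call = N(d₁) = 0.5040

0.5040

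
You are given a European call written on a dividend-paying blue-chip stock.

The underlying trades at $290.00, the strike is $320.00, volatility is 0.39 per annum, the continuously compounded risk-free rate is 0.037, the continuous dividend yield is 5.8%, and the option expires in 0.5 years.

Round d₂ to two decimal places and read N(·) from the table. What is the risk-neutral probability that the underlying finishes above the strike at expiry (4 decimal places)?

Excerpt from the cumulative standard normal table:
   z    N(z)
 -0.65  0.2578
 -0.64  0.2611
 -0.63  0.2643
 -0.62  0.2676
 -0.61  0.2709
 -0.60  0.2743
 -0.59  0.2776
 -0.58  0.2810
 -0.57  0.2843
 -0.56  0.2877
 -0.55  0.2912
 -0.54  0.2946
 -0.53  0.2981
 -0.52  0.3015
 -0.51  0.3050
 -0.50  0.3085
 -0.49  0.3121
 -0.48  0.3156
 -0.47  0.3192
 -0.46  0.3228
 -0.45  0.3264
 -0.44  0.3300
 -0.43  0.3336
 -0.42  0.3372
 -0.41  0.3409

0.2981

T = 0.5;  σ√T = 0.2758
ln(S/K) + (r − q + σ²/2)T = ln(290/320) + (0.037 − 0.058 + 0.39²/2)·0.5 = -0.0984 + 0.0275 = -0.0709
d₁ = -0.0709 / 0.2758 = -0.2572 ⇒ -0.26
d₂ = d₁ − σ√T = -0.2572 − 0.2758 = -0.5329 ⇒ -0.53
Risk-neutral Pr[S_T > K] = N(d₂) = N(-0.53) = 0.2981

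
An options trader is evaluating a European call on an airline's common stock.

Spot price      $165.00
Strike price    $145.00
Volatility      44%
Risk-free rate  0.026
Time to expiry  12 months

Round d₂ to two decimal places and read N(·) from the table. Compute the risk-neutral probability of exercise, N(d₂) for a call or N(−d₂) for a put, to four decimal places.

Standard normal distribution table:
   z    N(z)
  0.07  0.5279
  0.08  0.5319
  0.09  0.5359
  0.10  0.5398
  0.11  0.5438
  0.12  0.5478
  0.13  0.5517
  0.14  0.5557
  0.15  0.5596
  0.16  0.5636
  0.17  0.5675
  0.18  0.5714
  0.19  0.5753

0.5517

σ√T = 0.44·√1 = 0.4400
d₁ = [ln(165/145) + (0.026 + ½·0.44²)·1] / (σ√T) = (0.1292 + 0.1228) / 0.4400 = 0.5728 ≈ 0.57
d₂ = 0.5728 − 0.4400 = 0.1328 ≈ 0.13
Risk-neutral Pr[S_T > K] = N(d₂) = N(0.13) = 0.5517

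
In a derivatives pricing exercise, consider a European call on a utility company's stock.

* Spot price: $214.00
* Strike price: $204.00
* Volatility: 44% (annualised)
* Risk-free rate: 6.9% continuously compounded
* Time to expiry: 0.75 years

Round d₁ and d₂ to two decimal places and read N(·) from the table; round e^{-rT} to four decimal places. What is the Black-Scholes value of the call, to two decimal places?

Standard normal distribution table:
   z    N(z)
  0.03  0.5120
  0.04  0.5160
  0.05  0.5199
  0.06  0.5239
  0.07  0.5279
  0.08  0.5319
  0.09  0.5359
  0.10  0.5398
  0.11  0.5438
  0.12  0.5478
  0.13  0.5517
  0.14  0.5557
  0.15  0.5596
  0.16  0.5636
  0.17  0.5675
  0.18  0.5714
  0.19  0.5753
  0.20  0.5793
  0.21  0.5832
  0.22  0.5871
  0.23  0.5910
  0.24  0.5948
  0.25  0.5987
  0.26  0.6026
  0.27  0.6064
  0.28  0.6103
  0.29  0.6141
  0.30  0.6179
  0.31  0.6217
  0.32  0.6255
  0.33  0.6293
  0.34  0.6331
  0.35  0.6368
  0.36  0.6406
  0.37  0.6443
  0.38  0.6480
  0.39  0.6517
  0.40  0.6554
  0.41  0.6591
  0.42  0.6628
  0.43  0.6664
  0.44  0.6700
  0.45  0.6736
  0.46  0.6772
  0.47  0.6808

σ√T = 0.44·√0.75 = 0.3811
d₁ = [ln(214/204) + (0.069 + 0.44²/2)·0.75] / 0.3811 = [0.0479 + 0.1244] / 0.3811 = 0.4519 ⇒ 0.45
d₂ = d₁ − σ√T = 0.4519 − 0.3811 = 0.0709 ⇒ 0.07
e^(−rT) = e^(−0.069·0.75) = 0.9496
N(d₁) = N(0.45) = 0.6736;  N(d₂) = N(0.07) = 0.5279
C = 214·0.6736 − 204·0.9496·0.5279 = 144.1504 − 102.2639 = 41.8865

$41.89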